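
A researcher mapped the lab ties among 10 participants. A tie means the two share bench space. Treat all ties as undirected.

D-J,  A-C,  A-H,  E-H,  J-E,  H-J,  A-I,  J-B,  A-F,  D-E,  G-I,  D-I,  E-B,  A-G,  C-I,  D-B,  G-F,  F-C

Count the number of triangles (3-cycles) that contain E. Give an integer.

E's neighbors: B, D, H, and J.
Neighbor pairs that are themselves tied: E–B–D; E–B–J; E–D–J; E–H–J. Each forms one triangle with E, for 4 in total.

4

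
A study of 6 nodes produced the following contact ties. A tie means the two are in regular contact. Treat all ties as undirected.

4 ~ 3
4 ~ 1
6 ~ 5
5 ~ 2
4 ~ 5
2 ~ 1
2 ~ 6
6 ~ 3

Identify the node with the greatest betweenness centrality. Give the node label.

4

Unnormalized betweenness of each node: 1:1/2, 2:3/2, 3:1/2, 4:2, 5:1, 6:3/2.
4 has the largest value, 2, making it the main broker — the node through which the most shortest paths run.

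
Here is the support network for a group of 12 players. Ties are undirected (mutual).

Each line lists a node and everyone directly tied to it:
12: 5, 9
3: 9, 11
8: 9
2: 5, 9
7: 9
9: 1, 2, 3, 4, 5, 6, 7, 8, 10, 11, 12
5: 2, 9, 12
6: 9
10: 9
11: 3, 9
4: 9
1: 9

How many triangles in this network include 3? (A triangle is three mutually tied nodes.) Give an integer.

1

3's neighbors: 9 and 11.
Neighbor pairs that are themselves tied: 3–9–11. Each forms one triangle with 3, for 1 in total.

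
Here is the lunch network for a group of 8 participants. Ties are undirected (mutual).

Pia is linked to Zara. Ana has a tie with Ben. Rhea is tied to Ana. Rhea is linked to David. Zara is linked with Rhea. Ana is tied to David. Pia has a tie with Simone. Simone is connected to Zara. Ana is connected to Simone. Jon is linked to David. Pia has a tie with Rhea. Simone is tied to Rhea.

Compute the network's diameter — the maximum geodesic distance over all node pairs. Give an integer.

Eccentricity of each node (its greatest distance to any other): Ana:2, Ben:3, David:2, Jon:3, Pia:3, Rhea:2, Simone:3, Zara:3.
The maximum eccentricity is 3, realized for instance by the pair Zara–Ben via Zara – Rhea – Ana – Ben. So the diameter is 3.

3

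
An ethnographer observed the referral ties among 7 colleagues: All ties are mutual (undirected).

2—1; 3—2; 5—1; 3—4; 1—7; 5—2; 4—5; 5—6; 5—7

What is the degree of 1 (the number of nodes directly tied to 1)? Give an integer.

1 is directly tied to 2, 5, and 7. That is 3 neighbors, so the degree of 1 is 3.

3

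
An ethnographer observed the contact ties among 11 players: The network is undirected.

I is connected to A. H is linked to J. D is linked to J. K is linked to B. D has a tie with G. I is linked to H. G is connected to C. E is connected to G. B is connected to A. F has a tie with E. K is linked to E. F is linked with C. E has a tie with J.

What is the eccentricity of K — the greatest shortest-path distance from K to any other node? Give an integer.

3

Distances from K: A:2, B:1, C:3, D:3, E:1, F:2, G:2, H:3, I:3, J:2.
The largest is 3 (to D, H, C, and I), so the eccentricity of K is 3.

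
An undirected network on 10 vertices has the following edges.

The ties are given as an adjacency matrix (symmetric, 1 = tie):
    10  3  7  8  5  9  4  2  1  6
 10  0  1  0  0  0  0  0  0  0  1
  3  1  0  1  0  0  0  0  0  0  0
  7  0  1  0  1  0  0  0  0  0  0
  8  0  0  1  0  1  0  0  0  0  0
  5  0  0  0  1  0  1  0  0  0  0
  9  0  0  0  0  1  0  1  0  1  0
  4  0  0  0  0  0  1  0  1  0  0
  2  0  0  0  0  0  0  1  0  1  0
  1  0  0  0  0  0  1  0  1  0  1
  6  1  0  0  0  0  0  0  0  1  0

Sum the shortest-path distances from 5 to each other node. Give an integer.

Distances from 5: 1:2, 2:3, 3:3, 4:2, 6:3, 7:2, 8:1, 9:1, 10:4.
Sum = 2 + 3 + 3 + 2 + 3 + 2 + 1 + 1 + 4 = 21.

21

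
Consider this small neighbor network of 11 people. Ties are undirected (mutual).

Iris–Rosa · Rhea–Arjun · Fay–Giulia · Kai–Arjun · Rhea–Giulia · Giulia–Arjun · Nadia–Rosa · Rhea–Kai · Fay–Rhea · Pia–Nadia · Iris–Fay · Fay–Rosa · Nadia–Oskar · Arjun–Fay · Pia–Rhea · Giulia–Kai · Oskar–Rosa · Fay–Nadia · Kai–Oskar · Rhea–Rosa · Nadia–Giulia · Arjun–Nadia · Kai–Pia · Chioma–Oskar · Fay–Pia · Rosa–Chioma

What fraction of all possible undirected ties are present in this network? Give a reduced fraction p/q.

26/55

There are 26 edges and 11 nodes, so the maximum possible is C(11,2) = 55.
Density = 26/55.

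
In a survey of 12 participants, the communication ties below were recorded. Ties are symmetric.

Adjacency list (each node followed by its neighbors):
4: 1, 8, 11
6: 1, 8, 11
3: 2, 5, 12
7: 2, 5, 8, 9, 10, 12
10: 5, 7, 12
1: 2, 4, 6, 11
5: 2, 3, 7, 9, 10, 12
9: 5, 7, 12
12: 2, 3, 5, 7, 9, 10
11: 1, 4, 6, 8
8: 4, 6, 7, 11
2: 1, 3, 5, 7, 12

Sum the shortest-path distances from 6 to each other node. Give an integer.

24

Distances from 6: 1:1, 2:2, 3:3, 4:2, 5:3, 7:2, 8:1, 9:3, 10:3, 11:1, 12:3.
Sum = 1 + 2 + 3 + 2 + 3 + 2 + 1 + 3 + 3 + 1 + 3 = 24.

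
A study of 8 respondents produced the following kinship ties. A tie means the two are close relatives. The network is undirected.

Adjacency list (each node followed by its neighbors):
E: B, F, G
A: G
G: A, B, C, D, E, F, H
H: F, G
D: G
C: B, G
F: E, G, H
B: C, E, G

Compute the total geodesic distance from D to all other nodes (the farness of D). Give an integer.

13

Distances from D: A:2, B:2, C:2, E:2, F:2, G:1, H:2.
Sum = 2 + 2 + 2 + 2 + 2 + 1 + 2 = 13.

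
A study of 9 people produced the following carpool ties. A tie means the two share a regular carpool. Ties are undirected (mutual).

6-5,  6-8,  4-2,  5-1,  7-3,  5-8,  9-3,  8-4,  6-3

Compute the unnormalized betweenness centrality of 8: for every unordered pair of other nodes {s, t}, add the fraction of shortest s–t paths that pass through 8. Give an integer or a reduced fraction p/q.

12

Pairs whose geodesics pass through 8 — 7–4: 1; 7–2: 1; 4–6: 1; 4–3: 1; 4–1: 1; 4–5: 1; 4–9: 1; 6–2: 1; 3–2: 1; 1–2: 1; 5–2: 1; 2–9: 1.
All other pairs contribute 0.
Summing the contributions gives betweenness(8) = 12.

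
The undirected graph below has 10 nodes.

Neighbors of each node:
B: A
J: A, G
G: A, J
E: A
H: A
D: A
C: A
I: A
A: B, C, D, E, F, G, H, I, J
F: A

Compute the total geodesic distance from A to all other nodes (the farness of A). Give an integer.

Distances from A: B:1, C:1, D:1, E:1, F:1, G:1, H:1, I:1, J:1.
Sum = 1 + 1 + 1 + 1 + 1 + 1 + 1 + 1 + 1 = 9.

9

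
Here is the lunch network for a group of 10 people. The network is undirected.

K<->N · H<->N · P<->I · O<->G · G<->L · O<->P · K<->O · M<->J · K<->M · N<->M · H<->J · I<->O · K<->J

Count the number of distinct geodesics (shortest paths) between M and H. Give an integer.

The shortest distance is 2. The length-2 paths are: M–J–H; M–N–H.
That gives 2 distinct shortest paths.

2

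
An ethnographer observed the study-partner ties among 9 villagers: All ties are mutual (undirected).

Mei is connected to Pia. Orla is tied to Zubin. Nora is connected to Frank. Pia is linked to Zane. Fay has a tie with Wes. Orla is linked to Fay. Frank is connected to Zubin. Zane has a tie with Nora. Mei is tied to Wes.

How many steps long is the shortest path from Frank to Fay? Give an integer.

3

One shortest route is Frank – Zubin – Orla – Fay, which uses 3 edges, and at distance 2 from Frank we only reach {Orla, Zane}, which does not include Fay. So d(Frank,Fay) = 3.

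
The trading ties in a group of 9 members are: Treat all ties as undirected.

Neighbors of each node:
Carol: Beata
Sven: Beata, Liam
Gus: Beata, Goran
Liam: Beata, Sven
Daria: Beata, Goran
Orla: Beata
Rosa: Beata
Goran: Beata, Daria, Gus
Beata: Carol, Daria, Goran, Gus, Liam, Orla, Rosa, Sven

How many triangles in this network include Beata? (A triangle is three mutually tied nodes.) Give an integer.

3

Beata's neighbors: Carol, Daria, Goran, Gus, Liam, Orla, Rosa, and Sven.
Neighbor pairs that are themselves tied: Beata–Daria–Goran; Beata–Goran–Gus; Beata–Liam–Sven. Each forms one triangle with Beata, for 3 in total.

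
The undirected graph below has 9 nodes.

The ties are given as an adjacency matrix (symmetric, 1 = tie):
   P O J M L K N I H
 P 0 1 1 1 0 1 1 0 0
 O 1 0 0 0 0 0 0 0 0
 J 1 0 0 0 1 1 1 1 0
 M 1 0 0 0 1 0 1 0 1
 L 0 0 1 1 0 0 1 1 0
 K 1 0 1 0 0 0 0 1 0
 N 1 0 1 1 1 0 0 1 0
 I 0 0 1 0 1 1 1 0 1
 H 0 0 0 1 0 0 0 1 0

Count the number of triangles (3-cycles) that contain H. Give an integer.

H's neighbors are I and M, but none of them are tied to each other, so no triangle contains H.

0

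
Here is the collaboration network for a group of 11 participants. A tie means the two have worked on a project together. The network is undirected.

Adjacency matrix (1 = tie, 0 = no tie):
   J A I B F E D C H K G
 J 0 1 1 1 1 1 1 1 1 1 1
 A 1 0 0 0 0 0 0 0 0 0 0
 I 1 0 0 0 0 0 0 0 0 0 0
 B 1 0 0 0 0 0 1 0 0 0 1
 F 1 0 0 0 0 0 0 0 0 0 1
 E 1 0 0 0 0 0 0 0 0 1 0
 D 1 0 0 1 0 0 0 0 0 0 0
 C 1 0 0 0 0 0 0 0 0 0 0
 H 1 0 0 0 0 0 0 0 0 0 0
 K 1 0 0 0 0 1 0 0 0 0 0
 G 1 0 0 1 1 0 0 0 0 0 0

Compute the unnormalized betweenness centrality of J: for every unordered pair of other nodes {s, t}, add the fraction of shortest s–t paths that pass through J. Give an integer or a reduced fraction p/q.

40

Pairs whose geodesics pass through J — A–I: 1; A–B: 1; A–F: 1; A–E: 1; A–D: 1; A–C: 1; A–H: 1; A–K: 1; A–G: 1; I–B: 1; I–F: 1; I–E: 1; I–D: 1; I–C: 1 … (+27 more pairs).
All other pairs contribute 0.
Summing the contributions gives betweenness(J) = 40.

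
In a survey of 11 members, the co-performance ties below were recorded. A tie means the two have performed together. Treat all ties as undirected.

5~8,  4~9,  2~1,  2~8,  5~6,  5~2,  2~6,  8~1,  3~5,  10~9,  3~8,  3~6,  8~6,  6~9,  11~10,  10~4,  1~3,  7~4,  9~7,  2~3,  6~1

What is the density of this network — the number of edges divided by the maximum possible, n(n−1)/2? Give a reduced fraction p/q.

21/55

There are 21 edges and 11 nodes, so the maximum possible is C(11,2) = 55.
Density = 21/55.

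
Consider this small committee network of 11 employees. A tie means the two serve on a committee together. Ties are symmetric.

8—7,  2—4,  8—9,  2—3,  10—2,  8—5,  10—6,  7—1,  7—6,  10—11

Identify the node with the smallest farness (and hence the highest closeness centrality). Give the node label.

Farness (sum of distances to all others) for each node — 1:32, 2:28, 3:37, 4:37, 5:37, 6:22, 7:23, 8:28, 9:37, 10:23, 11:32.
The smallest farness is 22, for 6, so 6 has the highest closeness.

6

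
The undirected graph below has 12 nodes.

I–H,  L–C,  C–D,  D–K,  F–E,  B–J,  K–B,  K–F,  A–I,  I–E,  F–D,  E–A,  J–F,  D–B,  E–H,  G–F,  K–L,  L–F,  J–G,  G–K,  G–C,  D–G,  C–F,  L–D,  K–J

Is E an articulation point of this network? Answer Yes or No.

Yes

Removing E leaves {A, H, and I} with no path to {B, C, D, F, G, J, K, and L}, so the network splits into 2 components. E is a cut vertex.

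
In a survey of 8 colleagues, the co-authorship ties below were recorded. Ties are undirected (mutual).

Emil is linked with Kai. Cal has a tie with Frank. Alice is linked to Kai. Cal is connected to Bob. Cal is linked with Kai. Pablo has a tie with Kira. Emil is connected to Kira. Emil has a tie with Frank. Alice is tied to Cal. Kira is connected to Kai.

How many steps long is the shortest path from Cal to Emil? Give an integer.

One shortest route is Cal – Kai – Emil, which uses 2 edges, and Cal and Emil are not directly tied, so nothing shorter exists. So d(Cal,Emil) = 2.

2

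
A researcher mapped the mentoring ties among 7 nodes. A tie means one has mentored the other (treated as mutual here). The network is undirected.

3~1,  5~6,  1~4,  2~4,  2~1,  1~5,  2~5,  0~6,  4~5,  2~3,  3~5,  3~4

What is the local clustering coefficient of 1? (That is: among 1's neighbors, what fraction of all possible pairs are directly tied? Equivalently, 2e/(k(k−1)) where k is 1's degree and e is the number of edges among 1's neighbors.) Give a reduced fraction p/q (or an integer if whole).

1

1's neighbors: 2, 3, 4, and 5 (k = 4).
Possible neighbor pairs: C(4,2) = 6. Edges among them: 2–3, 2–4, 2–5, 3–4, 3–5, 4–5 → e = 6.
Clustering(1) = 6/6 = 1.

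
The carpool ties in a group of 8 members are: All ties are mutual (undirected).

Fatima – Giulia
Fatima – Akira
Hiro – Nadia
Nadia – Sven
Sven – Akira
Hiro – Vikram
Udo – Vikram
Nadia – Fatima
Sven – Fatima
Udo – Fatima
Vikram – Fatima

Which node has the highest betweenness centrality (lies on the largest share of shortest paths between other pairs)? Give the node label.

Fatima

Unnormalized betweenness of each node: Akira:0, Fatima:38/3, Giulia:0, Hiro:1/2, Nadia:8/3, Sven:5/6, Udo:0, Vikram:7/3.
Fatima has the largest value, 38/3, making it the main broker — the node through which the most shortest paths run.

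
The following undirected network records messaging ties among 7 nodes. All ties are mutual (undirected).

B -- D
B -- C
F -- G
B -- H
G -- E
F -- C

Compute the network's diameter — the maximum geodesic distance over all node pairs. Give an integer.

Eccentricity of each node (its greatest distance to any other): B:4, C:3, D:5, E:5, F:3, G:4, H:5.
The maximum eccentricity is 5, realized for instance by the pair D–E via D – B – C – F – G – E. So the diameter is 5.

5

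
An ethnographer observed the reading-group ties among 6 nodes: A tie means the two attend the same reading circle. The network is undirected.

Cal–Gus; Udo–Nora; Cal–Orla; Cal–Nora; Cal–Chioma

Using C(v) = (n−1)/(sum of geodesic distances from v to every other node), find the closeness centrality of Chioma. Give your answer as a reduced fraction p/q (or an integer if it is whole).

1/2

Distances from Chioma: Cal:1, Gus:2, Nora:2, Orla:2, Udo:3. Sum = 10.
n = 6, so closeness = 5/10 = 1/2.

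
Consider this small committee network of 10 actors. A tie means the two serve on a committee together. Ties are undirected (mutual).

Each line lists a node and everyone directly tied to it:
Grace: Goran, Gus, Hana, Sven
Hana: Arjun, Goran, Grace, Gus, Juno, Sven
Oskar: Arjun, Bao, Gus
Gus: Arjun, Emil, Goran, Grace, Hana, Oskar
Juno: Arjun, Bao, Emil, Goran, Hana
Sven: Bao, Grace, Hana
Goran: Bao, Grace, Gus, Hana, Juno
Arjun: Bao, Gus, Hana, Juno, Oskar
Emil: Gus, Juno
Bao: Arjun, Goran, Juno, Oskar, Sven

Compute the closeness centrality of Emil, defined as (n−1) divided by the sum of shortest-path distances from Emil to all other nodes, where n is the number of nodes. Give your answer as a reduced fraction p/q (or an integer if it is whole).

Distances from Emil: Arjun:2, Bao:2, Goran:2, Grace:2, Gus:1, Hana:2, Juno:1, Oskar:2, Sven:3. Sum = 17.
n = 10, so closeness = 9/17.

9/17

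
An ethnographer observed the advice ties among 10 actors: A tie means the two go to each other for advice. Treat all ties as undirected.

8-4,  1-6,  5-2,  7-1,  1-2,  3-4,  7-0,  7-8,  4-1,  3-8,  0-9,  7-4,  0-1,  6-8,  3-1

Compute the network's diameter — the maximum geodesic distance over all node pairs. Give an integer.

4

Eccentricity of each node (its greatest distance to any other): 0:3, 1:2, 2:3, 3:3, 4:3, 5:4, 6:3, 7:3, 8:4, 9:4.
The maximum eccentricity is 4, realized for instance by the pair 8–5 via 8 – 4 – 1 – 2 – 5. So the diameter is 4.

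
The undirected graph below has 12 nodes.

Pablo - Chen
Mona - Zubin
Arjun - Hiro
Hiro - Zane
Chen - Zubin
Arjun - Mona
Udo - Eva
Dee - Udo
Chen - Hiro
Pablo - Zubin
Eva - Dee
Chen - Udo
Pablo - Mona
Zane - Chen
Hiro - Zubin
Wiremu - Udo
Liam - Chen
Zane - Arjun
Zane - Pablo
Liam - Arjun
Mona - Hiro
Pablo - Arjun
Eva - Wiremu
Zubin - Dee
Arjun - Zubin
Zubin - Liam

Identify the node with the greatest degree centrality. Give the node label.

Degrees — Arjun:6, Chen:6, Dee:3, Eva:3, Hiro:5, Liam:3, Mona:4, Pablo:5, Udo:4, Wiremu:2, Zane:4, Zubin:7.
The maximum is 7, attained only by Zubin.

Zubin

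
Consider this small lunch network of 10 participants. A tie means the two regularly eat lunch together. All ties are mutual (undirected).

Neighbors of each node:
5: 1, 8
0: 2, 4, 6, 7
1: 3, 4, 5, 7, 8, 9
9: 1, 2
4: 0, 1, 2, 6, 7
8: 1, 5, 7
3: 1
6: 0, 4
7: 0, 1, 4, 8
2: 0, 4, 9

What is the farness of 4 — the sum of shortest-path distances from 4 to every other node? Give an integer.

13

Distances from 4: 0:1, 1:1, 2:1, 3:2, 5:2, 6:1, 7:1, 8:2, 9:2.
Sum = 1 + 1 + 1 + 2 + 2 + 1 + 1 + 2 + 2 = 13.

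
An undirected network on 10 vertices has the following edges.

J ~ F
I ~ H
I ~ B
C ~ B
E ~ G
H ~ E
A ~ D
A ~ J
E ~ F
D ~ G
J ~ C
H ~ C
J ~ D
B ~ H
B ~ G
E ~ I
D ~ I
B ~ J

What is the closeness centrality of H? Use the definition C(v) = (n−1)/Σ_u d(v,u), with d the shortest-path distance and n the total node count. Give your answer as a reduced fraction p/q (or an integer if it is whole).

Distances from H: A:3, B:1, C:1, D:2, E:1, F:2, G:2, I:1, J:2. Sum = 15.
n = 10, so closeness = 9/15 = 3/5.

3/5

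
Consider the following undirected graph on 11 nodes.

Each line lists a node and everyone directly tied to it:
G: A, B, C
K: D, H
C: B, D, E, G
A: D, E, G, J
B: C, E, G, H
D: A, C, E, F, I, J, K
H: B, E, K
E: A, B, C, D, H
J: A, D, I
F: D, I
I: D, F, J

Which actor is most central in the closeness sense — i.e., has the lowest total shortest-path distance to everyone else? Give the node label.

Farness (sum of distances to all others) for each node — A:16, B:19, C:16, D:13, E:15, F:21, G:20, H:20, I:20, J:19, K:19.
The smallest farness is 13, for D, so D has the highest closeness.

D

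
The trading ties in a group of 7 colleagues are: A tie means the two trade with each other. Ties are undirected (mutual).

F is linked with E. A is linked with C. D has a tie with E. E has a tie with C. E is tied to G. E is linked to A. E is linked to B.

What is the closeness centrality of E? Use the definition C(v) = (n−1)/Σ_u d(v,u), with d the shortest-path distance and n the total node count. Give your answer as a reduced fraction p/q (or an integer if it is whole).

1

Distances from E: A:1, B:1, C:1, D:1, F:1, G:1. Sum = 6.
n = 7, so closeness = 6/6 = 1.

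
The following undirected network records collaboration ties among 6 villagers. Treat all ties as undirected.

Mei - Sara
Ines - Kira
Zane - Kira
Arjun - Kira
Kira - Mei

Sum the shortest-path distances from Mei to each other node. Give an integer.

Distances from Mei: Arjun:2, Ines:2, Kira:1, Sara:1, Zane:2.
Sum = 2 + 2 + 1 + 1 + 2 = 8.

8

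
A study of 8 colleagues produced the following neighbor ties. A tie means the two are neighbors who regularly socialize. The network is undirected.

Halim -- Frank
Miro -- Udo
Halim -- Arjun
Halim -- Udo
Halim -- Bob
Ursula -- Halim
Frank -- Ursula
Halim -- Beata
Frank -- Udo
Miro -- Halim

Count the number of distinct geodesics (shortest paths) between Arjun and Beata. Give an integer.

1

The shortest distance is 2, and the only length-2 path is Arjun–Halim–Beata. So there is exactly 1 shortest path.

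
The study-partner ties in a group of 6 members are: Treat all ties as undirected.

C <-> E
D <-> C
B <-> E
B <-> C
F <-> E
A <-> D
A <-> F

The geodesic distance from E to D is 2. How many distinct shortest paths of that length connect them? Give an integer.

1

The shortest distance is 2, and the only length-2 path is E–C–D. So there is exactly 1 shortest path.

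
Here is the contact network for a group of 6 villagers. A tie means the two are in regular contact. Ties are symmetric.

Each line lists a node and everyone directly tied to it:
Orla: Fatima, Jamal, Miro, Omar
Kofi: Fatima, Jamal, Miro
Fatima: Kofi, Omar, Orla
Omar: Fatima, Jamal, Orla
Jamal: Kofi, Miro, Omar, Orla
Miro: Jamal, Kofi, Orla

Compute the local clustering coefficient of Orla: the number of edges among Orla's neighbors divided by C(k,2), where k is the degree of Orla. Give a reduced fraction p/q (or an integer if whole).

1/2

Orla's neighbors: Fatima, Jamal, Miro, and Omar (k = 4).
Possible neighbor pairs: C(4,2) = 6. Edges among them: Fatima–Omar, Jamal–Miro, Jamal–Omar → e = 3.
Clustering(Orla) = 3/6 = 1/2.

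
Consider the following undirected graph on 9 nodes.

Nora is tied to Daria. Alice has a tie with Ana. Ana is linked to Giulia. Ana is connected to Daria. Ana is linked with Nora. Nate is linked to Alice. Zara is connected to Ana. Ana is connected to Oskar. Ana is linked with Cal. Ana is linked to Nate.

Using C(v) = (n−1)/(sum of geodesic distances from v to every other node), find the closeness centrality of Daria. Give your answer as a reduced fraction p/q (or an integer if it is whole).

Distances from Daria: Alice:2, Ana:1, Cal:2, Giulia:2, Nate:2, Nora:1, Oskar:2, Zara:2. Sum = 14.
n = 9, so closeness = 8/14 = 4/7.

4/7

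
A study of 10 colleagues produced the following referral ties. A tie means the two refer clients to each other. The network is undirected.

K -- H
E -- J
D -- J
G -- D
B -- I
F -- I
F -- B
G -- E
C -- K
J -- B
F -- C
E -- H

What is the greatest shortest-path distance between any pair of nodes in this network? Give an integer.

Eccentricity of each node (its greatest distance to any other): B:3, C:4, D:4, E:3, F:4, G:4, H:4, I:4, J:3, K:4.
The maximum eccentricity is 4, realized for instance by the pair C–D via C – F – B – J – D. So the diameter is 4.

4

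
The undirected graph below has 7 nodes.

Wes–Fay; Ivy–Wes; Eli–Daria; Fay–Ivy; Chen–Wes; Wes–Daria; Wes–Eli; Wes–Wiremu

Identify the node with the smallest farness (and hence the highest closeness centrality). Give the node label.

Wes

Farness (sum of distances to all others) for each node — Chen:11, Daria:10, Eli:10, Fay:10, Ivy:10, Wes:6, Wiremu:11.
The smallest farness is 6, for Wes, so Wes has the highest closeness.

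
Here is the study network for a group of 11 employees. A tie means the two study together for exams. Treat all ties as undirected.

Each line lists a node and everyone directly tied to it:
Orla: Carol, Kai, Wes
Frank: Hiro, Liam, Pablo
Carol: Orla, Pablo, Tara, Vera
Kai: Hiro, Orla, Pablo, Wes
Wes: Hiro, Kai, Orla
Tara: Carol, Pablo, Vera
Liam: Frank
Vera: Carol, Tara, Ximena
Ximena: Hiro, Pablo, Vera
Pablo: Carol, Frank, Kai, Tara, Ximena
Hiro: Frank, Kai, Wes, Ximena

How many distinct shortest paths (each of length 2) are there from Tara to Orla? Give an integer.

1

The shortest distance is 2, and the only length-2 path is Tara–Carol–Orla. So there is exactly 1 shortest path.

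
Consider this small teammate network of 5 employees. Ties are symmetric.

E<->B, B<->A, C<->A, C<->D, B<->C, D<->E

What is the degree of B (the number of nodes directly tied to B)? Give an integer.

3

B is directly tied to A, C, and E. That is 3 neighbors, so the degree of B is 3.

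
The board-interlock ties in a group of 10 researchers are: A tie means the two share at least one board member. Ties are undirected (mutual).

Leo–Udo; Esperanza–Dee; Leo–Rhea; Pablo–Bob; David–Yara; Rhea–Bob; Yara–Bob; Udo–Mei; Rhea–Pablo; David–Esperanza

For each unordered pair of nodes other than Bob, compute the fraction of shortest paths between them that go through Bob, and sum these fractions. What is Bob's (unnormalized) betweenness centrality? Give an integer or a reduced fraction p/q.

20

Pairs whose geodesics pass through Bob — David–Pablo: 1; David–Mei: 1; David–Udo: 1; David–Rhea: 1; David–Leo: 1; Esperanza–Pablo: 1; Esperanza–Mei: 1; Esperanza–Udo: 1; Esperanza–Rhea: 1; Esperanza–Leo: 1; Pablo–Yara: 1; Pablo–Dee: 1; Mei–Yara: 1; Mei–Dee: 1 … (+6 more pairs).
All other pairs contribute 0.
Summing the contributions gives betweenness(Bob) = 20.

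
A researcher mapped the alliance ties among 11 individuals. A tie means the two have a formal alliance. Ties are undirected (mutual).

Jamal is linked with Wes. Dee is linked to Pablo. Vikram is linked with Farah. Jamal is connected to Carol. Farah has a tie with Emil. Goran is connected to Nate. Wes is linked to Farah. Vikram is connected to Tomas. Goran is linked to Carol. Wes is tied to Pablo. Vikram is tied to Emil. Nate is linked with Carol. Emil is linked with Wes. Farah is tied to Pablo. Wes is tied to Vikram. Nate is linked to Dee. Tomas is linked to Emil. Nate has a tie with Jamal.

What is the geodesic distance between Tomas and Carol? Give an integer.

4

One shortest route is Tomas – Emil – Wes – Jamal – Carol, which uses 4 edges, and at distance 3 from Tomas we only reach {Jamal, Pablo}, which does not include Carol. So d(Tomas,Carol) = 4.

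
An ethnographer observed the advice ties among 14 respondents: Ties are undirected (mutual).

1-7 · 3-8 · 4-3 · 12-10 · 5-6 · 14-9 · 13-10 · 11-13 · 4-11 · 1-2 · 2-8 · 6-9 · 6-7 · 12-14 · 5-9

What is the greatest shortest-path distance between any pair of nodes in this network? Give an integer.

Eccentricity of each node (its greatest distance to any other): 1:6, 2:6, 3:6, 4:7, 5:7, 6:6, 7:6, 8:6, 9:6, 10:6, 11:6, 12:6, 13:6, 14:6.
The maximum eccentricity is 7, realized for instance by the pair 4–5 via 4 – 11 – 13 – 10 – 12 – 14 – 9 – 5. So the diameter is 7.

7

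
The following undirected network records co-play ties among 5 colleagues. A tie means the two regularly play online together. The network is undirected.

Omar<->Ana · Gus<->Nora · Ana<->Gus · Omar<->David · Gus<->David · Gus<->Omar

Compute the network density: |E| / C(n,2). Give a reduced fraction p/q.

3/5

There are 6 edges and 5 nodes, so the maximum possible is C(5,2) = 10.
Density = 6/10 = 3/5.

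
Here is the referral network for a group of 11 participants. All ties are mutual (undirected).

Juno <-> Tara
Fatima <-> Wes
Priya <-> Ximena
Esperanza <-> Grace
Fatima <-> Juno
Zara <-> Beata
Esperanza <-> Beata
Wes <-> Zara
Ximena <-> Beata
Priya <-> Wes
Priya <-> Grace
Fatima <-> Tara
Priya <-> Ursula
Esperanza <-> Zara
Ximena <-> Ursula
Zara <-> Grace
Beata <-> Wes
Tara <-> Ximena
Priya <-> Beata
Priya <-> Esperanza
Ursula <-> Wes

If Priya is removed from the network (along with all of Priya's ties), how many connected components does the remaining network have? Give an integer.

Priya's neighbors (Beata, Esperanza, Grace, Ursula, Wes, and Ximena) remain reachable from one another through other ties, so the rest of the network stays in one piece.

1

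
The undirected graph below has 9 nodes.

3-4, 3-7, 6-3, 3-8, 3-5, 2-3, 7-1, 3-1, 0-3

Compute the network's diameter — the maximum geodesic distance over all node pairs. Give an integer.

Eccentricity of each node (its greatest distance to any other): 0:2, 1:2, 2:2, 3:1, 4:2, 5:2, 6:2, 7:2, 8:2.
The maximum eccentricity is 2, realized for instance by the pair 2–4 via 2 – 3 – 4. So the diameter is 2.

2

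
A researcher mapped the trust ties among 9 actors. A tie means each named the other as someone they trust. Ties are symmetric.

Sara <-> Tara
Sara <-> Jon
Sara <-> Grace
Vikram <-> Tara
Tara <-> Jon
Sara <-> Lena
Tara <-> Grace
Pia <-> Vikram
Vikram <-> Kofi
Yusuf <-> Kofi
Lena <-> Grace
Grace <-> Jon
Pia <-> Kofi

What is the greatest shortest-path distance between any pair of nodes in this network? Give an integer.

Eccentricity of each node (its greatest distance to any other): Grace:4, Jon:4, Kofi:4, Lena:5, Pia:4, Sara:4, Tara:3, Vikram:3, Yusuf:5.
The maximum eccentricity is 5, realized for instance by the pair Yusuf–Lena via Yusuf – Kofi – Vikram – Tara – Grace – Lena. So the diameter is 5.

5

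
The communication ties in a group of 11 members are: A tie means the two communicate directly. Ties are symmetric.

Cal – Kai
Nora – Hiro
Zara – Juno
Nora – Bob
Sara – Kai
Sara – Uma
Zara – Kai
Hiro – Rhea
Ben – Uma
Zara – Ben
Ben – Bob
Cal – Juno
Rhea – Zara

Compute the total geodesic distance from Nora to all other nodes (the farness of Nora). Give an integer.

Distances from Nora: Ben:2, Bob:1, Cal:5, Hiro:1, Juno:4, Kai:4, Rhea:2, Sara:4, Uma:3, Zara:3.
Sum = 2 + 1 + 5 + 1 + 4 + 4 + 2 + 4 + 3 + 3 = 29.

29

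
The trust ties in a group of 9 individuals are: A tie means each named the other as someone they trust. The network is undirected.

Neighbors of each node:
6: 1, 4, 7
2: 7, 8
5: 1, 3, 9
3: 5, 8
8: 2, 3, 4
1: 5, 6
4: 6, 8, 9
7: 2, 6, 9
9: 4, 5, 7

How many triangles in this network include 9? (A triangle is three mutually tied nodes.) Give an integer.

0

9's neighbors are 4, 5, and 7, but none of them are tied to each other, so no triangle contains 9.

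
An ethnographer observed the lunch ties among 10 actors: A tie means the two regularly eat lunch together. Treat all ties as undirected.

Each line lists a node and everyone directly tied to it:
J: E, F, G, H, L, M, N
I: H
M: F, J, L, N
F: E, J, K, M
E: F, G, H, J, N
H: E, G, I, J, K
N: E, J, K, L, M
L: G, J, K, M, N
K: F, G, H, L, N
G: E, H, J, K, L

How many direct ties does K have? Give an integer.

K is directly tied to F, G, H, L, and N. That is 5 neighbors, so the degree of K is 5.

5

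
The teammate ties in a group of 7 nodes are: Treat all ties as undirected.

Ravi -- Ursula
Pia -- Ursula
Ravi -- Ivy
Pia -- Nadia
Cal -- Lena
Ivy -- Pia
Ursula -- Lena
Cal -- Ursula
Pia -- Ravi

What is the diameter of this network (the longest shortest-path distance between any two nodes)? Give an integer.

Eccentricity of each node (its greatest distance to any other): Cal:3, Ivy:3, Lena:3, Nadia:3, Pia:2, Ravi:2, Ursula:2.
The maximum eccentricity is 3, realized for instance by the pair Nadia–Cal via Nadia – Pia – Ursula – Cal. So the diameter is 3.

3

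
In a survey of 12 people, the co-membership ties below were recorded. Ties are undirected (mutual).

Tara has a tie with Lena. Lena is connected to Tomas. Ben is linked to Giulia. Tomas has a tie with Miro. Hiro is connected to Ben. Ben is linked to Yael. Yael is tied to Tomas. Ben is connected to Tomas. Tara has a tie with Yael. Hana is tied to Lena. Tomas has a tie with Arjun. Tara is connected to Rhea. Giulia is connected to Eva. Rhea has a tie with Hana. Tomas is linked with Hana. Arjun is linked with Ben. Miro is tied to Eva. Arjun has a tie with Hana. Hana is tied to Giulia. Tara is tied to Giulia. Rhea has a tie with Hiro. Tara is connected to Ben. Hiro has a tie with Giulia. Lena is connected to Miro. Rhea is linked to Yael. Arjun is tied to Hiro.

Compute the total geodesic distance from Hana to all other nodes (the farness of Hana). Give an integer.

17

Distances from Hana: Arjun:1, Ben:2, Eva:2, Giulia:1, Hiro:2, Lena:1, Miro:2, Rhea:1, Tara:2, Tomas:1, Yael:2.
Sum = 1 + 2 + 2 + 1 + 2 + 1 + 2 + 1 + 2 + 1 + 2 = 17.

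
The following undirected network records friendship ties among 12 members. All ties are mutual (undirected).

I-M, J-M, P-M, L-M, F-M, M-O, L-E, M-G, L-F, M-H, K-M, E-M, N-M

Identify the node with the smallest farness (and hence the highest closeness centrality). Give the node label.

M

Farness (sum of distances to all others) for each node — E:20, F:20, G:21, H:21, I:21, J:21, K:21, L:19, M:11, N:21, O:21, P:21.
The smallest farness is 11, for M, so M has the highest closeness.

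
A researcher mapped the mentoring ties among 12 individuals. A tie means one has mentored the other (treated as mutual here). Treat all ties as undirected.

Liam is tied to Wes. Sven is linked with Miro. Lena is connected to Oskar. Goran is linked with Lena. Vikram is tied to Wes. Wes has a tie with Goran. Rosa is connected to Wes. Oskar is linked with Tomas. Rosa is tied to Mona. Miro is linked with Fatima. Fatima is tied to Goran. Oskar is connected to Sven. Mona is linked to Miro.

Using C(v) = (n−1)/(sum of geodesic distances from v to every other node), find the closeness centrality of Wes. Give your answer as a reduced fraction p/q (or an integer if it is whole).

11/24

Distances from Wes: Fatima:2, Goran:1, Lena:2, Liam:1, Miro:3, Mona:2, Oskar:3, Rosa:1, Sven:4, Tomas:4, Vikram:1. Sum = 24.
n = 12, so closeness = 11/24.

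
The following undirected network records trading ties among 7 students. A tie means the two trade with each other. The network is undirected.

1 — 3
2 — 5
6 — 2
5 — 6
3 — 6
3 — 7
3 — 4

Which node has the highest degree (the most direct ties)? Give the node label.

3

Degrees — 1:1, 2:2, 3:4, 4:1, 5:2, 6:3, 7:1.
The maximum is 4, attained only by 3.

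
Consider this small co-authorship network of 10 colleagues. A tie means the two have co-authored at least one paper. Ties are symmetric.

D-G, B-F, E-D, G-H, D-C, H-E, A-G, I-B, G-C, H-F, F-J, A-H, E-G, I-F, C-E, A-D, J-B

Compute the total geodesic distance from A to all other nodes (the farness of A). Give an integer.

Distances from A: B:3, C:2, D:1, E:2, F:2, G:1, H:1, I:3, J:3.
Sum = 3 + 2 + 1 + 2 + 2 + 1 + 1 + 3 + 3 = 18.

18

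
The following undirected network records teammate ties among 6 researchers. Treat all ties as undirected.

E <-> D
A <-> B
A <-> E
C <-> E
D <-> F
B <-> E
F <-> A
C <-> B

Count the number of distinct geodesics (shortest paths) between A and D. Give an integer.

The shortest distance is 2. The length-2 paths are: A–E–D; A–F–D.
That gives 2 distinct shortest paths.

2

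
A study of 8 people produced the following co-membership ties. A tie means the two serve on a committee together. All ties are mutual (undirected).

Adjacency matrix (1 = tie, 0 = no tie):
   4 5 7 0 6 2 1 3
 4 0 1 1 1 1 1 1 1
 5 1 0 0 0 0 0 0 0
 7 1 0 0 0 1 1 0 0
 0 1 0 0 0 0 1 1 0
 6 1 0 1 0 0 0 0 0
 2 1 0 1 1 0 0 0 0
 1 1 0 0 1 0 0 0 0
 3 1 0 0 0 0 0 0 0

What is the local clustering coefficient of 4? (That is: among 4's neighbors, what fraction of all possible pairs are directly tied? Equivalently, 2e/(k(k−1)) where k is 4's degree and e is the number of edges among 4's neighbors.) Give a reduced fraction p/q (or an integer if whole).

4's neighbors: 0, 1, 2, 3, 5, 6, and 7 (k = 7).
Possible neighbor pairs: C(7,2) = 21. Edges among them: 0–1, 0–2, 2–7, 6–7 → e = 4.
Clustering(4) = 4/21.

4/21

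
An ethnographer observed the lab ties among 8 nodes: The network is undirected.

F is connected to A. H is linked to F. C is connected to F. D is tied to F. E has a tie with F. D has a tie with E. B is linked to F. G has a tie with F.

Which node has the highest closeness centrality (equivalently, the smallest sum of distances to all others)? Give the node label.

Farness (sum of distances to all others) for each node — A:13, B:13, C:13, D:12, E:12, F:7, G:13, H:13.
The smallest farness is 7, for F, so F has the highest closeness.

F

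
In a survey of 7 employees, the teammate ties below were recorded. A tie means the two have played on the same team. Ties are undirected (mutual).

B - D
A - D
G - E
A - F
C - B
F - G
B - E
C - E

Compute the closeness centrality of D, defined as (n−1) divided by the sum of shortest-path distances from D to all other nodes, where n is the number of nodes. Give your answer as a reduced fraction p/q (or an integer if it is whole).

Distances from D: A:1, B:1, C:2, E:2, F:2, G:3. Sum = 11.
n = 7, so closeness = 6/11.

6/11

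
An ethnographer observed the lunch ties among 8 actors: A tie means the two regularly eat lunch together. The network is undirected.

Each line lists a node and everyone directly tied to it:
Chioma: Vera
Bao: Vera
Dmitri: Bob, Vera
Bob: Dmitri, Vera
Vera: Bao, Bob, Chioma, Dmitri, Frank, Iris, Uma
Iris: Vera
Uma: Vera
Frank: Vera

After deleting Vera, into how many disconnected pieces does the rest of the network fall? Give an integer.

Without Vera, the remaining ties split the others into: {Iris}; {Bao}; {Bob, Dmitri}; {Uma}; {Chioma}; {Frank}.
That's 6 separate components.

6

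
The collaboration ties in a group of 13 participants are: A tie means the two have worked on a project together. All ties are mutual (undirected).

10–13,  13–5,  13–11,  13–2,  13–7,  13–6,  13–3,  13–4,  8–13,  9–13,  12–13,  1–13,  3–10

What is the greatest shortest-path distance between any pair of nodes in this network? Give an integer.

Eccentricity of each node (its greatest distance to any other): 1:2, 2:2, 3:2, 4:2, 5:2, 6:2, 7:2, 8:2, 9:2, 10:2, 11:2, 12:2, 13:1.
The maximum eccentricity is 2, realized for instance by the pair 6–7 via 6 – 13 – 7. So the diameter is 2.

2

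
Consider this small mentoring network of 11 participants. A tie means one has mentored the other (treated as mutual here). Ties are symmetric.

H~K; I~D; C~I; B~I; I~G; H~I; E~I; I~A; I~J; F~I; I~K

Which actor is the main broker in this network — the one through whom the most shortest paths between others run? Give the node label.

Unnormalized betweenness of each node: A:0, B:0, C:0, D:0, E:0, F:0, G:0, H:0, I:44, J:0, K:0.
I has the largest value, 44, making it the main broker — the node through which the most shortest paths run.

I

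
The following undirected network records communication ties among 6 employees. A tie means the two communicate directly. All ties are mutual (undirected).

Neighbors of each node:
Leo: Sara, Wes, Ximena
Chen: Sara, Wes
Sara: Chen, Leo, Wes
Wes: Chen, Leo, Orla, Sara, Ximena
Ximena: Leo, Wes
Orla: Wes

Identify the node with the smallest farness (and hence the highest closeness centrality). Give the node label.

Wes

Farness (sum of distances to all others) for each node — Chen:8, Leo:7, Orla:9, Sara:7, Wes:5, Ximena:8.
The smallest farness is 5, for Wes, so Wes has the highest closeness.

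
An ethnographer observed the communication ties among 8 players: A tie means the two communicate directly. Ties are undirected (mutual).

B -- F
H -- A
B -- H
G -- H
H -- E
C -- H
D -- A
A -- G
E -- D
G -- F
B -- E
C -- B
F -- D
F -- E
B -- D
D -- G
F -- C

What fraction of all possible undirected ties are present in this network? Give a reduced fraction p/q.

There are 17 edges and 8 nodes, so the maximum possible is C(8,2) = 28.
Density = 17/28.

17/28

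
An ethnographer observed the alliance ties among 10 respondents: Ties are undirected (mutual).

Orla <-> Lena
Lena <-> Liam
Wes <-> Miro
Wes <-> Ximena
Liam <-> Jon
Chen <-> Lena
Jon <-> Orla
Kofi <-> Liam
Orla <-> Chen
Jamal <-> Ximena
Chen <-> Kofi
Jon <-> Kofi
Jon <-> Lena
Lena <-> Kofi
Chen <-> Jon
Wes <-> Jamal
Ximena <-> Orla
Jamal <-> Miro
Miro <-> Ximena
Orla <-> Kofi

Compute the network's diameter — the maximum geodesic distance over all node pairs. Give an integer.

Eccentricity of each node (its greatest distance to any other): Chen:3, Jamal:4, Jon:3, Kofi:3, Lena:3, Liam:4, Miro:4, Orla:2, Wes:4, Ximena:3.
The maximum eccentricity is 4, realized for instance by the pair Jamal–Liam via Jamal – Ximena – Orla – Jon – Liam. So the diameter is 4.

4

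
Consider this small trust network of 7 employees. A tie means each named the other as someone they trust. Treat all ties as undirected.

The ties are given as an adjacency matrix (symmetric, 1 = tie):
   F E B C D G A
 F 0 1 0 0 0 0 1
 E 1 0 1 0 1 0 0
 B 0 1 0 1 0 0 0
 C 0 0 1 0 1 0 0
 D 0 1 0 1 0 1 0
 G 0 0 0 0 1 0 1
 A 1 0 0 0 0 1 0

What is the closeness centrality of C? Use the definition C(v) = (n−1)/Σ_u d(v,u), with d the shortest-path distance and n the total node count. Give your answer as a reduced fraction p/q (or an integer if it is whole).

1/2

Distances from C: A:3, B:1, D:1, E:2, F:3, G:2. Sum = 12.
n = 7, so closeness = 6/12 = 1/2.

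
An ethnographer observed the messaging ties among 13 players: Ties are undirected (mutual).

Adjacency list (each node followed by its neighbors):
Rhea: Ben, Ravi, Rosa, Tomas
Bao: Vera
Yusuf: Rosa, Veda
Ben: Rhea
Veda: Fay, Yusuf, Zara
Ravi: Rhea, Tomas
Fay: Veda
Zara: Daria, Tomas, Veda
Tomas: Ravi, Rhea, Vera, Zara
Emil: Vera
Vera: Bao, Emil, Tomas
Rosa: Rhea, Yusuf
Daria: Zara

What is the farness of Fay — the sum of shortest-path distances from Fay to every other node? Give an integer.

Distances from Fay: Bao:5, Ben:5, Daria:3, Emil:5, Ravi:4, Rhea:4, Rosa:3, Tomas:3, Veda:1, Vera:4, Yusuf:2, Zara:2.
Sum = 5 + 5 + 3 + 5 + 4 + 4 + 3 + 3 + 1 + 4 + 2 + 2 = 41.

41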